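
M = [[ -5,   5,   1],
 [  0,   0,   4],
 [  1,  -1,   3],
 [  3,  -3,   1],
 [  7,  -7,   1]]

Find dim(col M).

Row reduce to echelon form.
R3 ← R3 + (1/5)·R1: [0, 0, 16/5]
R4 ← R4 + (3/5)·R1: [0, 0, 8/5]
R5 ← R5 + (7/5)·R1: [0, 0, 12/5]
R3 ← R3 − (4/5)·R2: [0, 0, 0]
R4 ← R4 − (2/5)·R2: [0, 0, 0]
R5 ← R5 − (3/5)·R2: [0, 0, 0]
Echelon form has 2 nonzero rows, so rank(M) = 2.
The column space has dimension equal to the rank: 2.

2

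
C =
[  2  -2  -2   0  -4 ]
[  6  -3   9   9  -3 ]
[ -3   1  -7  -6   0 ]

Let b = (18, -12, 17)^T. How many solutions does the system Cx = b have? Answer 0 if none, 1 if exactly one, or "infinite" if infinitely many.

infinite

Row reduce the augmented matrix [C | b].
R2 ← R2 − (3)·R1: [0, 3, 15, 9, 9, -66]
R3 ← R3 + (3/2)·R1: [0, -2, -10, -6, -6, 44]
R3 ← R3 + (2/3)·R2: [0, 0, 0, 0, 0, 0]
The echelon form has 2 nonzero rows, and every pivot lies in the first 5 columns, so rank(C) = rank([C|b]) = 2.
The system is consistent.
rank = 2 < 5 unknowns, so there are infinitely many solutions.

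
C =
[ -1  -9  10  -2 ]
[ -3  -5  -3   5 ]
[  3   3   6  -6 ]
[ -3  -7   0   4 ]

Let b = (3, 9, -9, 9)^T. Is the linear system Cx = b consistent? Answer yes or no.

yes

Row reduce the augmented matrix [C | b].
R2 ← R2 − (3)·R1: [0, 22, -33, 11, 0]
R3 ← R3 + (3)·R1: [0, -24, 36, -12, 0]
R4 ← R4 − (3)·R1: [0, 20, -30, 10, 0]
R3 ← R3 + (12/11)·R2: [0, 0, 0, 0, 0]
R4 ← R4 − (10/11)·R2: [0, 0, 0, 0, 0]
The echelon form has 2 nonzero rows, and every pivot lies in the first 4 columns, so rank(C) = rank([C|b]) = 2.
The system is consistent.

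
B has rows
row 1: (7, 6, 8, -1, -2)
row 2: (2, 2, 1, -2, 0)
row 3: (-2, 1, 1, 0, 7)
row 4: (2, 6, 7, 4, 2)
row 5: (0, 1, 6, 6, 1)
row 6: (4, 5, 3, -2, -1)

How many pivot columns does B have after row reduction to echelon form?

4

Row reduce to echelon form.
R2 ← R2 − (2/7)·R1: [0, 2/7, -9/7, -12/7, 4/7]
R3 ← R3 + (2/7)·R1: [0, 19/7, 23/7, -2/7, 45/7]
R4 ← R4 − (2/7)·R1: [0, 30/7, 33/7, 30/7, 18/7]
R6 ← R6 − (4/7)·R1: [0, 11/7, -11/7, -10/7, 1/7]
R3 ← R3 − (19/2)·R2: [0, 0, 31/2, 16, 1]
R4 ← R4 − (15)·R2: [0, 0, 24, 30, -6]
R5 ← R5 − (7/2)·R2: [0, 0, 21/2, 12, -1]
R6 ← R6 − (11/2)·R2: [0, 0, 11/2, 8, -3]
R4 ← R4 − (48/31)·R3: [0, 0, 0, 162/31, -234/31]
R5 ← R5 − (21/31)·R3: [0, 0, 0, 36/31, -52/31]
R6 ← R6 − (11/31)·R3: [0, 0, 0, 72/31, -104/31]
R5 ← R5 − (2/9)·R4: [0, 0, 0, 0, 0]
R6 ← R6 − (4/9)·R4: [0, 0, 0, 0, 0]
Echelon form has 4 nonzero rows, so rank(B) = 4.
Each nonzero row contributes one pivot column: 4 pivot columns.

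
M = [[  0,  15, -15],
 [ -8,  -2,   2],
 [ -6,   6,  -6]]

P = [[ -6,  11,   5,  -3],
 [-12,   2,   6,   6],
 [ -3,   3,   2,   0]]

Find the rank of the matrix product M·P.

First compute MP:
[[-135, -15,  60,  90],
 [ 66, -86, -48,  12],
 [-18, -72,  -6,  54]]
Now row reduce the product.
R2 ← R2 + (22/45)·R1: [0, -280/3, -56/3, 56]
R3 ← R3 − (2/15)·R1: [0, -70, -14, 42]
R3 ← R3 − (3/4)·R2: [0, 0, 0, 0]
2 nonzero rows, so rank(MP) = 2.

2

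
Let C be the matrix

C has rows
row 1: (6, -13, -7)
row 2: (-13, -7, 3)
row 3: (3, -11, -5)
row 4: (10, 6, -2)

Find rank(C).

Row reduce to echelon form.
R2 ← R2 + (13/6)·R1: [0, -211/6, -73/6]
R3 ← R3 − (1/2)·R1: [0, -9/2, -3/2]
R4 ← R4 − (5/3)·R1: [0, 83/3, 29/3]
R3 ← R3 − (27/211)·R2: [0, 0, 12/211]
R4 ← R4 + (166/211)·R2: [0, 0, 20/211]
R4 ← R4 − (5/3)·R3: [0, 0, 0]
Echelon form has 3 nonzero rows, so rank(C) = 3.

3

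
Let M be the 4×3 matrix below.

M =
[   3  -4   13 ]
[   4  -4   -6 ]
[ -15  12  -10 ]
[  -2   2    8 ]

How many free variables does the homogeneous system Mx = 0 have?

Row reduce to echelon form.
R2 ← R2 − (4/3)·R1: [0, 4/3, -70/3]
R3 ← R3 + (5)·R1: [0, -8, 55]
R4 ← R4 + (2/3)·R1: [0, -2/3, 50/3]
R3 ← R3 + (6)·R2: [0, 0, -85]
R4 ← R4 + (1/2)·R2: [0, 0, 5]
R4 ← R4 + (1/17)·R3: [0, 0, 0]
3 nonzero rows, so rank(M) = 3.
M has 3 columns; by rank–nullity, nullity = 3 − 3 = 0.

0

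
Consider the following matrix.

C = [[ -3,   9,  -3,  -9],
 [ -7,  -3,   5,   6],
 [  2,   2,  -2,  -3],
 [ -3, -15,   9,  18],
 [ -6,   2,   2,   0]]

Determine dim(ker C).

2

Row reduce to echelon form.
R2 ← R2 − (7/3)·R1: [0, -24, 12, 27]
R3 ← R3 + (2/3)·R1: [0, 8, -4, -9]
R4 ← R4 − R1: [0, -24, 12, 27]
R5 ← R5 − (2)·R1: [0, -16, 8, 18]
R3 ← R3 + (1/3)·R2: [0, 0, 0, 0]
R4 ← R4 − R2: [0, 0, 0, 0]
R5 ← R5 − (2/3)·R2: [0, 0, 0, 0]
2 nonzero rows, so rank(C) = 2.
C has 4 columns; by rank–nullity, nullity = 4 − 2 = 2.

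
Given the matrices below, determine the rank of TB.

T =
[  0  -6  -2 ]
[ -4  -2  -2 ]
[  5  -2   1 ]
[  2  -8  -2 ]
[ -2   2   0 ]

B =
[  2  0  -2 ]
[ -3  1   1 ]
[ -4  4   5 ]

2

First compute TB:
[[ 26, -14, -16],
 [  6, -10,  -4],
 [ 12,   2,  -7],
 [ 36, -16, -22],
 [-10,   2,   6]]
Now row reduce the product.
R2 ← R2 − (3/13)·R1: [0, -88/13, -4/13]
R3 ← R3 − (6/13)·R1: [0, 110/13, 5/13]
R4 ← R4 − (18/13)·R1: [0, 44/13, 2/13]
R5 ← R5 + (5/13)·R1: [0, -44/13, -2/13]
R3 ← R3 + (5/4)·R2: [0, 0, 0]
R4 ← R4 + (1/2)·R2: [0, 0, 0]
R5 ← R5 − (1/2)·R2: [0, 0, 0]
2 nonzero rows, so rank(TB) = 2.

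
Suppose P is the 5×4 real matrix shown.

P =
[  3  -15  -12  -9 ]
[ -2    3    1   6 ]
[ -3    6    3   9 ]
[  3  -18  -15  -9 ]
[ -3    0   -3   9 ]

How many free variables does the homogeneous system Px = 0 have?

2

Row reduce to echelon form.
R2 ← R2 + (2/3)·R1: [0, -7, -7, 0]
R3 ← R3 + R1: [0, -9, -9, 0]
R4 ← R4 − R1: [0, -3, -3, 0]
R5 ← R5 + R1: [0, -15, -15, 0]
R3 ← R3 − (9/7)·R2: [0, 0, 0, 0]
R4 ← R4 − (3/7)·R2: [0, 0, 0, 0]
R5 ← R5 − (15/7)·R2: [0, 0, 0, 0]
2 nonzero rows, so rank(P) = 2.
P has 4 columns; by rank–nullity, nullity = 4 − 2 = 2.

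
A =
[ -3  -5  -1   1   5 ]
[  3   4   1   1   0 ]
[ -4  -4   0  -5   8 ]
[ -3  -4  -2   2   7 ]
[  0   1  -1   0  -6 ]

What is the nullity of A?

Row reduce to echelon form.
R2 ← R2 + R1: [0, -1, 0, 2, 5]
R3 ← R3 − (4/3)·R1: [0, 8/3, 4/3, -19/3, 4/3]
R4 ← R4 − R1: [0, 1, -1, 1, 2]
R3 ← R3 + (8/3)·R2: [0, 0, 4/3, -1, 44/3]
R4 ← R4 + R2: [0, 0, -1, 3, 7]
R5 ← R5 + R2: [0, 0, -1, 2, -1]
R4 ← R4 + (3/4)·R3: [0, 0, 0, 9/4, 18]
R5 ← R5 + (3/4)·R3: [0, 0, 0, 5/4, 10]
R5 ← R5 − (5/9)·R4: [0, 0, 0, 0, 0]
4 nonzero rows, so rank(A) = 4.
A has 5 columns; by rank–nullity, nullity = 5 − 4 = 1.

1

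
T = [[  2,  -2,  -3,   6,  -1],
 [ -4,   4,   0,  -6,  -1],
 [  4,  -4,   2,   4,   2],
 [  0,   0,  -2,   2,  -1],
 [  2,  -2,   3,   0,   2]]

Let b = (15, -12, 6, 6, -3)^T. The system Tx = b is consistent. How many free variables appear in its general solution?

3

Row reduce the augmented matrix [T | b].
R2 ← R2 + (2)·R1: [0, 0, -6, 6, -3, 18]
R3 ← R3 − (2)·R1: [0, 0, 8, -8, 4, -24]
R5 ← R5 − R1: [0, 0, 6, -6, 3, -18]
R3 ← R3 + (4/3)·R2: [0, 0, 0, 0, 0, 0]
R4 ← R4 − (1/3)·R2: [0, 0, 0, 0, 0, 0]
R5 ← R5 + R2: [0, 0, 0, 0, 0, 0]
The echelon form has 2 nonzero rows, and every pivot lies in the first 5 columns, so rank(T) = rank([T|b]) = 2.
The system is consistent.
Free variables = (unknowns) − (rank) = 5 − 2 = 3.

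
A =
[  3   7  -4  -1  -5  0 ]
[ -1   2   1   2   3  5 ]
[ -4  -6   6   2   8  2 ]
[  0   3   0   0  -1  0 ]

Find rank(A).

Row reduce to echelon form.
R2 ← R2 + (1/3)·R1: [0, 13/3, -1/3, 5/3, 4/3, 5]
R3 ← R3 + (4/3)·R1: [0, 10/3, 2/3, 2/3, 4/3, 2]
R3 ← R3 − (10/13)·R2: [0, 0, 12/13, -8/13, 4/13, -24/13]
R4 ← R4 − (9/13)·R2: [0, 0, 3/13, -15/13, -25/13, -45/13]
R4 ← R4 − (1/4)·R3: [0, 0, 0, -1, -2, -3]
Echelon form has 4 nonzero rows, so rank(A) = 4.

4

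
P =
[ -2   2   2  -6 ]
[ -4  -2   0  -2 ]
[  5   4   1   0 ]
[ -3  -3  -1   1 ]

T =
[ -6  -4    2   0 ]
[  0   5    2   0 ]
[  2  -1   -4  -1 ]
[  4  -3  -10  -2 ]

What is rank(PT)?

First compute PT:
[[ -8,  34,  52,  10],
 [ 16,  12,   8,   4],
 [-28,  -1,  14,  -1],
 [ 20,  -5, -18,  -1]]
Now row reduce the product.
R2 ← R2 + (2)·R1: [0, 80, 112, 24]
R3 ← R3 − (7/2)·R1: [0, -120, -168, -36]
R4 ← R4 + (5/2)·R1: [0, 80, 112, 24]
R3 ← R3 + (3/2)·R2: [0, 0, 0, 0]
R4 ← R4 − R2: [0, 0, 0, 0]
2 nonzero rows, so rank(PT) = 2.

2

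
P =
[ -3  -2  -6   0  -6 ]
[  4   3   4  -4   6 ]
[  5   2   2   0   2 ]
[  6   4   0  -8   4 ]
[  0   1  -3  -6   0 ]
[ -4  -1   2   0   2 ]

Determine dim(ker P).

Row reduce to echelon form.
R2 ← R2 + (4/3)·R1: [0, 1/3, -4, -4, -2]
R3 ← R3 + (5/3)·R1: [0, -4/3, -8, 0, -8]
R4 ← R4 + (2)·R1: [0, 0, -12, -8, -8]
R6 ← R6 − (4/3)·R1: [0, 5/3, 10, 0, 10]
R3 ← R3 + (4)·R2: [0, 0, -24, -16, -16]
R5 ← R5 − (3)·R2: [0, 0, 9, 6, 6]
R6 ← R6 − (5)·R2: [0, 0, 30, 20, 20]
R4 ← R4 − (1/2)·R3: [0, 0, 0, 0, 0]
R5 ← R5 + (3/8)·R3: [0, 0, 0, 0, 0]
R6 ← R6 + (5/4)·R3: [0, 0, 0, 0, 0]
3 nonzero rows, so rank(P) = 3.
P has 5 columns; by rank–nullity, nullity = 5 − 3 = 2.

2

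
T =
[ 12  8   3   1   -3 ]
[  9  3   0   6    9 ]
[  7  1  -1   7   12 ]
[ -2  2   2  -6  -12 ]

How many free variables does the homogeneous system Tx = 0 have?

Row reduce to echelon form.
R2 ← R2 − (3/4)·R1: [0, -3, -9/4, 21/4, 45/4]
R3 ← R3 − (7/12)·R1: [0, -11/3, -11/4, 77/12, 55/4]
R4 ← R4 + (1/6)·R1: [0, 10/3, 5/2, -35/6, -25/2]
R3 ← R3 − (11/9)·R2: [0, 0, 0, 0, 0]
R4 ← R4 + (10/9)·R2: [0, 0, 0, 0, 0]
2 nonzero rows, so rank(T) = 2.
T has 5 columns; by rank–nullity, nullity = 5 − 2 = 3.

3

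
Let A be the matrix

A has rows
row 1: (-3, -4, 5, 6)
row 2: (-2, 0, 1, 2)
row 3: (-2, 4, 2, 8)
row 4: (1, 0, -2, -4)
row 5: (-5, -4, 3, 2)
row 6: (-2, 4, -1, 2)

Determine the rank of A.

Row reduce to echelon form.
R2 ← R2 − (2/3)·R1: [0, 8/3, -7/3, -2]
R3 ← R3 − (2/3)·R1: [0, 20/3, -4/3, 4]
R4 ← R4 + (1/3)·R1: [0, -4/3, -1/3, -2]
R5 ← R5 − (5/3)·R1: [0, 8/3, -16/3, -8]
R6 ← R6 − (2/3)·R1: [0, 20/3, -13/3, -2]
R3 ← R3 − (5/2)·R2: [0, 0, 9/2, 9]
R4 ← R4 + (1/2)·R2: [0, 0, -3/2, -3]
R5 ← R5 − R2: [0, 0, -3, -6]
R6 ← R6 − (5/2)·R2: [0, 0, 3/2, 3]
R4 ← R4 + (1/3)·R3: [0, 0, 0, 0]
R5 ← R5 + (2/3)·R3: [0, 0, 0, 0]
R6 ← R6 − (1/3)·R3: [0, 0, 0, 0]
Echelon form has 3 nonzero rows, so rank(A) = 3.

3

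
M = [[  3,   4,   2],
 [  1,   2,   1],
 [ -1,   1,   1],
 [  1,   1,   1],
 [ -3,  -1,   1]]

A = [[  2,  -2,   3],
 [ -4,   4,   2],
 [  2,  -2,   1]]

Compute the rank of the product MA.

2

First compute MA:
[[ -6,   6,  19],
 [ -4,   4,   8],
 [ -4,   4,   0],
 [  0,   0,   6],
 [  0,   0, -10]]
Now row reduce the product.
R2 ← R2 − (2/3)·R1: [0, 0, -14/3]
R3 ← R3 − (2/3)·R1: [0, 0, -38/3]
R3 ← R3 − (19/7)·R2: [0, 0, 0]
R4 ← R4 + (9/7)·R2: [0, 0, 0]
R5 ← R5 − (15/7)·R2: [0, 0, 0]
2 nonzero rows, so rank(MA) = 2.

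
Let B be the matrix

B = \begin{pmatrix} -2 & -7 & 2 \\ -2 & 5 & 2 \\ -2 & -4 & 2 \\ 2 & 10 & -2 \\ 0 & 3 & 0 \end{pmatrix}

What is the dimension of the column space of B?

Row reduce to echelon form.
R2 ← R2 − R1: [0, 12, 0]
R3 ← R3 − R1: [0, 3, 0]
R4 ← R4 + R1: [0, 3, 0]
R3 ← R3 − (1/4)·R2: [0, 0, 0]
R4 ← R4 − (1/4)·R2: [0, 0, 0]
R5 ← R5 − (1/4)·R2: [0, 0, 0]
Echelon form has 2 nonzero rows, so rank(B) = 2.
The column space has dimension equal to the rank: 2.

2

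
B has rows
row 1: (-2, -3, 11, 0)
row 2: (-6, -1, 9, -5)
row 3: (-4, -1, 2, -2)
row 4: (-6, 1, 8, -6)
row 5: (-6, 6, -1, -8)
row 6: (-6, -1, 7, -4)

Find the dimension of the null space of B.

Row reduce to echelon form.
R2 ← R2 − (3)·R1: [0, 8, -24, -5]
R3 ← R3 − (2)·R1: [0, 5, -20, -2]
R4 ← R4 − (3)·R1: [0, 10, -25, -6]
R5 ← R5 − (3)·R1: [0, 15, -34, -8]
R6 ← R6 − (3)·R1: [0, 8, -26, -4]
R3 ← R3 − (5/8)·R2: [0, 0, -5, 9/8]
R4 ← R4 − (5/4)·R2: [0, 0, 5, 1/4]
R5 ← R5 − (15/8)·R2: [0, 0, 11, 11/8]
R6 ← R6 − R2: [0, 0, -2, 1]
R4 ← R4 + R3: [0, 0, 0, 11/8]
R5 ← R5 + (11/5)·R3: [0, 0, 0, 77/20]
R6 ← R6 − (2/5)·R3: [0, 0, 0, 11/20]
R5 ← R5 − (14/5)·R4: [0, 0, 0, 0]
R6 ← R6 − (2/5)·R4: [0, 0, 0, 0]
4 nonzero rows, so rank(B) = 4.
B has 4 columns; by rank–nullity, nullity = 4 − 4 = 0.

0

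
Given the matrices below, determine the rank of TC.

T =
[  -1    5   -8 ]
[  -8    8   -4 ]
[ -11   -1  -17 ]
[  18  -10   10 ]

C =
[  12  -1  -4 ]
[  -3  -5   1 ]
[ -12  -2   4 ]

2

First compute TC:
[[ 69,  -8, -23],
 [-72, -24,  24],
 [ 75,  50, -25],
 [126,  12, -42]]
Now row reduce the product.
R2 ← R2 + (24/23)·R1: [0, -744/23, 0]
R3 ← R3 − (25/23)·R1: [0, 1350/23, 0]
R4 ← R4 − (42/23)·R1: [0, 612/23, 0]
R3 ← R3 + (225/124)·R2: [0, 0, 0]
R4 ← R4 + (51/62)·R2: [0, 0, 0]
2 nonzero rows, so rank(TC) = 2.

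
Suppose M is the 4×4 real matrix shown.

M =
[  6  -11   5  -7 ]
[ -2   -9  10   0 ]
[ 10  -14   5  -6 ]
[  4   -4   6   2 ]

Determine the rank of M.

Row reduce to echelon form.
R2 ← R2 + (1/3)·R1: [0, -38/3, 35/3, -7/3]
R3 ← R3 − (5/3)·R1: [0, 13/3, -10/3, 17/3]
R4 ← R4 − (2/3)·R1: [0, 10/3, 8/3, 20/3]
R3 ← R3 + (13/38)·R2: [0, 0, 25/38, 185/38]
R4 ← R4 + (5/19)·R2: [0, 0, 109/19, 115/19]
R4 ← R4 − (218/25)·R3: [0, 0, 0, -182/5]
Echelon form has 4 nonzero rows, so rank(M) = 4.

4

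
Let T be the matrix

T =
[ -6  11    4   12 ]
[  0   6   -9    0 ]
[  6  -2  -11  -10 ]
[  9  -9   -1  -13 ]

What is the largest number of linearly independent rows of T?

Row reduce to echelon form.
R3 ← R3 + R1: [0, 9, -7, 2]
R4 ← R4 + (3/2)·R1: [0, 15/2, 5, 5]
R3 ← R3 − (3/2)·R2: [0, 0, 13/2, 2]
R4 ← R4 − (5/4)·R2: [0, 0, 65/4, 5]
R4 ← R4 − (5/2)·R3: [0, 0, 0, 0]
Echelon form has 3 nonzero rows, so rank(T) = 3.
The rank gives the maximum number of linearly independent rows: 3.

3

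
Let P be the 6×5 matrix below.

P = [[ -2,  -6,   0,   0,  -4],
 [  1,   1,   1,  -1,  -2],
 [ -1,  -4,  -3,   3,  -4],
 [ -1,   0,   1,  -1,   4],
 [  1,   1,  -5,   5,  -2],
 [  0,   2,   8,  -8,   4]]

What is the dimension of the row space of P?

3

Row reduce to echelon form.
R2 ← R2 + (1/2)·R1: [0, -2, 1, -1, -4]
R3 ← R3 − (1/2)·R1: [0, -1, -3, 3, -2]
R4 ← R4 − (1/2)·R1: [0, 3, 1, -1, 6]
R5 ← R5 + (1/2)·R1: [0, -2, -5, 5, -4]
R3 ← R3 − (1/2)·R2: [0, 0, -7/2, 7/2, 0]
R4 ← R4 + (3/2)·R2: [0, 0, 5/2, -5/2, 0]
R5 ← R5 − R2: [0, 0, -6, 6, 0]
R6 ← R6 + R2: [0, 0, 9, -9, 0]
R4 ← R4 + (5/7)·R3: [0, 0, 0, 0, 0]
R5 ← R5 − (12/7)·R3: [0, 0, 0, 0, 0]
R6 ← R6 + (18/7)·R3: [0, 0, 0, 0, 0]
Echelon form has 3 nonzero rows, so rank(P) = 3.
The row space has dimension equal to the rank: 3.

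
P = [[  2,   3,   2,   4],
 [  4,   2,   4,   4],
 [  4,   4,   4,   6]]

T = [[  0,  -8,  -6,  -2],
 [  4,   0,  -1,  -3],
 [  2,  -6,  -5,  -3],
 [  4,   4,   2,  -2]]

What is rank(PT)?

First compute PT:
[[ 32, -12, -17, -27],
 [ 32, -40, -38, -34],
 [ 48, -32, -36, -44]]
Now row reduce the product.
R2 ← R2 − R1: [0, -28, -21, -7]
R3 ← R3 − (3/2)·R1: [0, -14, -21/2, -7/2]
R3 ← R3 − (1/2)·R2: [0, 0, 0, 0]
2 nonzero rows, so rank(PT) = 2.

2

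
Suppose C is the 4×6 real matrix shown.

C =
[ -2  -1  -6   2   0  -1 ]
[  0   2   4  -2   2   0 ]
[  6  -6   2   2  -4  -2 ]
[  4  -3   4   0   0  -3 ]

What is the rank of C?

Row reduce to echelon form.
R3 ← R3 + (3)·R1: [0, -9, -16, 8, -4, -5]
R4 ← R4 + (2)·R1: [0, -5, -8, 4, 0, -5]
R3 ← R3 + (9/2)·R2: [0, 0, 2, -1, 5, -5]
R4 ← R4 + (5/2)·R2: [0, 0, 2, -1, 5, -5]
R4 ← R4 − R3: [0, 0, 0, 0, 0, 0]
Echelon form has 3 nonzero rows, so rank(C) = 3.

3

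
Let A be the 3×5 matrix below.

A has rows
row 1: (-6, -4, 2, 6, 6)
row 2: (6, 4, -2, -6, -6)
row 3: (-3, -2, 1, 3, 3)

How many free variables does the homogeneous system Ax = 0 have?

4

Row reduce to echelon form.
R2 ← R2 + R1: [0, 0, 0, 0, 0]
R3 ← R3 − (1/2)·R1: [0, 0, 0, 0, 0]
1 nonzero row, so rank(A) = 1.
A has 5 columns; by rank–nullity, nullity = 5 − 1 = 4.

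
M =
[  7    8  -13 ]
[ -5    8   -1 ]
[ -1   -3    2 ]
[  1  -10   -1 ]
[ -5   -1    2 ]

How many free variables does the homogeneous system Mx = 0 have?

0

Row reduce to echelon form.
R2 ← R2 + (5/7)·R1: [0, 96/7, -72/7]
R3 ← R3 + (1/7)·R1: [0, -13/7, 1/7]
R4 ← R4 − (1/7)·R1: [0, -78/7, 6/7]
R5 ← R5 + (5/7)·R1: [0, 33/7, -51/7]
R3 ← R3 + (13/96)·R2: [0, 0, -5/4]
R4 ← R4 + (13/16)·R2: [0, 0, -15/2]
R5 ← R5 − (11/32)·R2: [0, 0, -15/4]
R4 ← R4 − (6)·R3: [0, 0, 0]
R5 ← R5 − (3)·R3: [0, 0, 0]
3 nonzero rows, so rank(M) = 3.
M has 3 columns; by rank–nullity, nullity = 3 − 3 = 0.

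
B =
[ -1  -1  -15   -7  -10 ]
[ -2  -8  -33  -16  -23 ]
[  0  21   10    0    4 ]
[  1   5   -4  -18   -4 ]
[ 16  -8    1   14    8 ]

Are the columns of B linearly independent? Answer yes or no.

Row reduce B to echelon form.
R2 ← R2 − (2)·R1: [0, -6, -3, -2, -3]
R4 ← R4 + R1: [0, 4, -19, -25, -14]
R5 ← R5 + (16)·R1: [0, -24, -239, -98, -152]
R3 ← R3 + (7/2)·R2: [0, 0, -1/2, -7, -13/2]
R4 ← R4 + (2/3)·R2: [0, 0, -21, -79/3, -16]
R5 ← R5 − (4)·R2: [0, 0, -227, -90, -140]
R4 ← R4 − (42)·R3: [0, 0, 0, 803/3, 257]
R5 ← R5 − (454)·R3: [0, 0, 0, 3088, 2811]
R5 ← R5 − (9264/803)·R4: [0, 0, 0, 0, -123615/803]
5 pivots among 5 columns.
Every column is a pivot column, so the columns are linearly independent.

yes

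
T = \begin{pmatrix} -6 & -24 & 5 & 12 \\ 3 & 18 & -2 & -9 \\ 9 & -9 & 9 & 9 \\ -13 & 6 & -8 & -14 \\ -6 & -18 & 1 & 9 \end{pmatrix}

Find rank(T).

Row reduce to echelon form.
R2 ← R2 + (1/2)·R1: [0, 6, 1/2, -3]
R3 ← R3 + (3/2)·R1: [0, -45, 33/2, 27]
R4 ← R4 − (13/6)·R1: [0, 58, -113/6, -40]
R5 ← R5 − R1: [0, 6, -4, -3]
R3 ← R3 + (15/2)·R2: [0, 0, 81/4, 9/2]
R4 ← R4 − (29/3)·R2: [0, 0, -71/3, -11]
R5 ← R5 − R2: [0, 0, -9/2, 0]
R4 ← R4 + (284/243)·R3: [0, 0, 0, -155/27]
R5 ← R5 + (2/9)·R3: [0, 0, 0, 1]
R5 ← R5 + (27/155)·R4: [0, 0, 0, 0]
Echelon form has 4 nonzero rows, so rank(T) = 4.

4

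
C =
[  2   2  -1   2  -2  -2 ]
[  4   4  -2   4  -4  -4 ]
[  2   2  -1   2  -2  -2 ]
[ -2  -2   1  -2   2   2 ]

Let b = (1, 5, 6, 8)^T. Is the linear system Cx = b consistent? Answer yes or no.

no

Row reduce the augmented matrix [C | b].
R2 ← R2 − (2)·R1: [0, 0, 0, 0, 0, 0, 3]
R3 ← R3 − R1: [0, 0, 0, 0, 0, 0, 5]
R4 ← R4 + R1: [0, 0, 0, 0, 0, 0, 9]
R3 ← R3 − (5/3)·R2: [0, 0, 0, 0, 0, 0, 0]
R4 ← R4 − (3)·R2: [0, 0, 0, 0, 0, 0, 0]
The echelon form has 2 nonzero rows; the last pivot sits in the augmented column, so rank(C) = 1 but rank([C|b]) = 2.
Since the ranks differ, the system is inconsistent.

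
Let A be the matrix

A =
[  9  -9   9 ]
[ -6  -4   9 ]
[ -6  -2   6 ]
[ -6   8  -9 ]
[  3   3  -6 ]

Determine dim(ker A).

1

Row reduce to echelon form.
R2 ← R2 + (2/3)·R1: [0, -10, 15]
R3 ← R3 + (2/3)·R1: [0, -8, 12]
R4 ← R4 + (2/3)·R1: [0, 2, -3]
R5 ← R5 − (1/3)·R1: [0, 6, -9]
R3 ← R3 − (4/5)·R2: [0, 0, 0]
R4 ← R4 + (1/5)·R2: [0, 0, 0]
R5 ← R5 + (3/5)·R2: [0, 0, 0]
2 nonzero rows, so rank(A) = 2.
A has 3 columns; by rank–nullity, nullity = 3 − 2 = 1.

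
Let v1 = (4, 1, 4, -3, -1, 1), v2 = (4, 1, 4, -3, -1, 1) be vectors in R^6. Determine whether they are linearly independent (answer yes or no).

no

Form the matrix with these vectors as rows and row reduce.
R2 ← R2 − R1: [0, 0, 0, 0, 0, 0]
1 nonzero row, so the 2 vectors span a space of dimension 1.
Since 1 < 2, the vectors are linearly dependent.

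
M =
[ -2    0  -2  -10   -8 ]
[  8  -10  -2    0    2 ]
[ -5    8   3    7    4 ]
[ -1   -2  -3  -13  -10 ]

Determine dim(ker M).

3

Row reduce to echelon form.
R2 ← R2 + (4)·R1: [0, -10, -10, -40, -30]
R3 ← R3 − (5/2)·R1: [0, 8, 8, 32, 24]
R4 ← R4 − (1/2)·R1: [0, -2, -2, -8, -6]
R3 ← R3 + (4/5)·R2: [0, 0, 0, 0, 0]
R4 ← R4 − (1/5)·R2: [0, 0, 0, 0, 0]
2 nonzero rows, so rank(M) = 2.
M has 5 columns; by rank–nullity, nullity = 5 − 2 = 3.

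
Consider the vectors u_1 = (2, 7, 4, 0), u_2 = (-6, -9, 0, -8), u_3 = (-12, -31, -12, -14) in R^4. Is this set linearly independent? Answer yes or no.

Form the matrix with these vectors as rows and row reduce.
R2 ← R2 + (3)·R1: [0, 12, 12, -8]
R3 ← R3 + (6)·R1: [0, 11, 12, -14]
R3 ← R3 − (11/12)·R2: [0, 0, 1, -20/3]
3 nonzero rows, so the 3 vectors span a space of dimension 3.
Since 3 = 3, the vectors are linearly independent.

yes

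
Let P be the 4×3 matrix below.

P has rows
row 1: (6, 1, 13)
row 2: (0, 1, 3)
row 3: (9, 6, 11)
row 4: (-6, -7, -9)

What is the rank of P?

3

Row reduce to echelon form.
R3 ← R3 − (3/2)·R1: [0, 9/2, -17/2]
R4 ← R4 + R1: [0, -6, 4]
R3 ← R3 − (9/2)·R2: [0, 0, -22]
R4 ← R4 + (6)·R2: [0, 0, 22]
R4 ← R4 + R3: [0, 0, 0]
Echelon form has 3 nonzero rows, so rank(P) = 3.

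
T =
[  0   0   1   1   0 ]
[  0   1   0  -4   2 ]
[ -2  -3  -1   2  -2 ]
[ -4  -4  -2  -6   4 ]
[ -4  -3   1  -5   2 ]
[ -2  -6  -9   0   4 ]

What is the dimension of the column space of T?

Row reduce to echelon form.
Swap R1 ↔ R3
R4 ← R4 − (2)·R1: [0, 2, 0, -10, 8]
R5 ← R5 − (2)·R1: [0, 3, 3, -9, 6]
R6 ← R6 − R1: [0, -3, -8, -2, 6]
R4 ← R4 − (2)·R2: [0, 0, 0, -2, 4]
R5 ← R5 − (3)·R2: [0, 0, 3, 3, 0]
R6 ← R6 + (3)·R2: [0, 0, -8, -14, 12]
R5 ← R5 − (3)·R3: [0, 0, 0, 0, 0]
R6 ← R6 + (8)·R3: [0, 0, 0, -6, 12]
R6 ← R6 − (3)·R4: [0, 0, 0, 0, 0]
Echelon form has 4 nonzero rows, so rank(T) = 4.
The column space has dimension equal to the rank: 4.

4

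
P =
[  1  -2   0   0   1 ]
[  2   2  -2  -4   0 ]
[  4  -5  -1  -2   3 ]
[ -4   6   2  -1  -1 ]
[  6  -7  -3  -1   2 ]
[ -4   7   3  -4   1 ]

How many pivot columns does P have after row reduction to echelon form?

3

Row reduce to echelon form.
R2 ← R2 − (2)·R1: [0, 6, -2, -4, -2]
R3 ← R3 − (4)·R1: [0, 3, -1, -2, -1]
R4 ← R4 + (4)·R1: [0, -2, 2, -1, 3]
R5 ← R5 − (6)·R1: [0, 5, -3, -1, -4]
R6 ← R6 + (4)·R1: [0, -1, 3, -4, 5]
R3 ← R3 − (1/2)·R2: [0, 0, 0, 0, 0]
R4 ← R4 + (1/3)·R2: [0, 0, 4/3, -7/3, 7/3]
R5 ← R5 − (5/6)·R2: [0, 0, -4/3, 7/3, -7/3]
R6 ← R6 + (1/6)·R2: [0, 0, 8/3, -14/3, 14/3]
Swap R3 ↔ R4
R5 ← R5 + R3: [0, 0, 0, 0, 0]
R6 ← R6 − (2)·R3: [0, 0, 0, 0, 0]
Echelon form has 3 nonzero rows, so rank(P) = 3.
Each nonzero row contributes one pivot column: 3 pivot columns.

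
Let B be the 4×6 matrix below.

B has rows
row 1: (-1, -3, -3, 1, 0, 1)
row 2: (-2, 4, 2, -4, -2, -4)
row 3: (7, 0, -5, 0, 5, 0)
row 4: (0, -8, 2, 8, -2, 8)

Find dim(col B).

Row reduce to echelon form.
R2 ← R2 − (2)·R1: [0, 10, 8, -6, -2, -6]
R3 ← R3 + (7)·R1: [0, -21, -26, 7, 5, 7]
R3 ← R3 + (21/10)·R2: [0, 0, -46/5, -28/5, 4/5, -28/5]
R4 ← R4 + (4/5)·R2: [0, 0, 42/5, 16/5, -18/5, 16/5]
R4 ← R4 + (21/23)·R3: [0, 0, 0, -44/23, -66/23, -44/23]
Echelon form has 4 nonzero rows, so rank(B) = 4.
The column space has dimension equal to the rank: 4.

4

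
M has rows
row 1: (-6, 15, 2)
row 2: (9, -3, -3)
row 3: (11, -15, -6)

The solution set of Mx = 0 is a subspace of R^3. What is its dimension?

0

Row reduce to echelon form.
R2 ← R2 + (3/2)·R1: [0, 39/2, 0]
R3 ← R3 + (11/6)·R1: [0, 25/2, -7/3]
R3 ← R3 − (25/39)·R2: [0, 0, -7/3]
3 nonzero rows, so rank(M) = 3.
M has 3 columns; by rank–nullity, nullity = 3 − 3 = 0.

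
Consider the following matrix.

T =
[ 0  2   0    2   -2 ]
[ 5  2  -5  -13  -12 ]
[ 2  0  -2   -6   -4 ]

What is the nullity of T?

Row reduce to echelon form.
Swap R1 ↔ R2
R3 ← R3 − (2/5)·R1: [0, -4/5, 0, -4/5, 4/5]
R3 ← R3 + (2/5)·R2: [0, 0, 0, 0, 0]
2 nonzero rows, so rank(T) = 2.
T has 5 columns; by rank–nullity, nullity = 5 − 2 = 3.

3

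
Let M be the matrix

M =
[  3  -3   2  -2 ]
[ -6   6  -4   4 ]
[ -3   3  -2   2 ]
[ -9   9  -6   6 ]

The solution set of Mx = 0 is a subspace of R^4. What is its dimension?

3

Row reduce to echelon form.
R2 ← R2 + (2)·R1: [0, 0, 0, 0]
R3 ← R3 + R1: [0, 0, 0, 0]
R4 ← R4 + (3)·R1: [0, 0, 0, 0]
1 nonzero row, so rank(M) = 1.
M has 4 columns; by rank–nullity, nullity = 4 − 1 = 3.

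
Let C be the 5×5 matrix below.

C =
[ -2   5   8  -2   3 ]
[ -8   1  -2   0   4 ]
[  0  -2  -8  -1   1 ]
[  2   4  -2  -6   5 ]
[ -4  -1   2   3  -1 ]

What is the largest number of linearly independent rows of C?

3

Row reduce to echelon form.
R2 ← R2 − (4)·R1: [0, -19, -34, 8, -8]
R4 ← R4 + R1: [0, 9, 6, -8, 8]
R5 ← R5 − (2)·R1: [0, -11, -14, 7, -7]
R3 ← R3 − (2/19)·R2: [0, 0, -84/19, -35/19, 35/19]
R4 ← R4 + (9/19)·R2: [0, 0, -192/19, -80/19, 80/19]
R5 ← R5 − (11/19)·R2: [0, 0, 108/19, 45/19, -45/19]
R4 ← R4 − (16/7)·R3: [0, 0, 0, 0, 0]
R5 ← R5 + (9/7)·R3: [0, 0, 0, 0, 0]
Echelon form has 3 nonzero rows, so rank(C) = 3.
The rank gives the maximum number of linearly independent rows: 3.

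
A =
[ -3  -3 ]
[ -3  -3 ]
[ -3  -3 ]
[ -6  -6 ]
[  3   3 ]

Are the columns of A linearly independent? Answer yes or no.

Row reduce A to echelon form.
R2 ← R2 − R1: [0, 0]
R3 ← R3 − R1: [0, 0]
R4 ← R4 − (2)·R1: [0, 0]
R5 ← R5 + R1: [0, 0]
1 pivot among 2 columns.
Only 1 < 2 pivot columns, so the columns are linearly dependent.

no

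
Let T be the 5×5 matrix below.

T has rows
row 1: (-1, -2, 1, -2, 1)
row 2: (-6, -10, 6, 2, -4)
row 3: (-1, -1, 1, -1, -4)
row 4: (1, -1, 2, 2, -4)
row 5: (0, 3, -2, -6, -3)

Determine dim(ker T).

Row reduce to echelon form.
R2 ← R2 − (6)·R1: [0, 2, 0, 14, -10]
R3 ← R3 − R1: [0, 1, 0, 1, -5]
R4 ← R4 + R1: [0, -3, 3, 0, -3]
R3 ← R3 − (1/2)·R2: [0, 0, 0, -6, 0]
R4 ← R4 + (3/2)·R2: [0, 0, 3, 21, -18]
R5 ← R5 − (3/2)·R2: [0, 0, -2, -27, 12]
Swap R3 ↔ R4
R5 ← R5 + (2/3)·R3: [0, 0, 0, -13, 0]
R5 ← R5 − (13/6)·R4: [0, 0, 0, 0, 0]
4 nonzero rows, so rank(T) = 4.
T has 5 columns; by rank–nullity, nullity = 5 − 4 = 1.

1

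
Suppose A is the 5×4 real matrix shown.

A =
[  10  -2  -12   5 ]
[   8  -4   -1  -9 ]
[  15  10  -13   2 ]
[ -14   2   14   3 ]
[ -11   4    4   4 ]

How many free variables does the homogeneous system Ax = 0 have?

Row reduce to echelon form.
R2 ← R2 − (4/5)·R1: [0, -12/5, 43/5, -13]
R3 ← R3 − (3/2)·R1: [0, 13, 5, -11/2]
R4 ← R4 + (7/5)·R1: [0, -4/5, -14/5, 10]
R5 ← R5 + (11/10)·R1: [0, 9/5, -46/5, 19/2]
R3 ← R3 + (65/12)·R2: [0, 0, 619/12, -911/12]
R4 ← R4 − (1/3)·R2: [0, 0, -17/3, 43/3]
R5 ← R5 + (3/4)·R2: [0, 0, -11/4, -1/4]
R4 ← R4 + (68/619)·R3: [0, 0, 0, 3710/619]
R5 ← R5 + (33/619)·R3: [0, 0, 0, -2660/619]
R5 ← R5 + (38/53)·R4: [0, 0, 0, 0]
4 nonzero rows, so rank(A) = 4.
A has 4 columns; by rank–nullity, nullity = 4 − 4 = 0.

0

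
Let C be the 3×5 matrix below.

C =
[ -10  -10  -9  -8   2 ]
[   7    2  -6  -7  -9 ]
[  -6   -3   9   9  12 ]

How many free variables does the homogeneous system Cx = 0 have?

Row reduce to echelon form.
R2 ← R2 + (7/10)·R1: [0, -5, -123/10, -63/5, -38/5]
R3 ← R3 − (3/5)·R1: [0, 3, 72/5, 69/5, 54/5]
R3 ← R3 + (3/5)·R2: [0, 0, 351/50, 156/25, 156/25]
3 nonzero rows, so rank(C) = 3.
C has 5 columns; by rank–nullity, nullity = 5 − 3 = 2.

2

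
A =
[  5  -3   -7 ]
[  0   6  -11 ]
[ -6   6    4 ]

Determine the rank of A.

2

Row reduce to echelon form.
R3 ← R3 + (6/5)·R1: [0, 12/5, -22/5]
R3 ← R3 − (2/5)·R2: [0, 0, 0]
Echelon form has 2 nonzero rows, so rank(A) = 2.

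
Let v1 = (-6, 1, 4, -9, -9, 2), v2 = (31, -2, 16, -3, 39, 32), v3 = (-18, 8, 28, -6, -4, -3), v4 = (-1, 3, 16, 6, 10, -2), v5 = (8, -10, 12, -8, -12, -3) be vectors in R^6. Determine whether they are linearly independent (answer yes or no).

yes

Form the matrix with these vectors as rows and row reduce.
R2 ← R2 + (31/6)·R1: [0, 19/6, 110/3, -99/2, -15/2, 127/3]
R3 ← R3 − (3)·R1: [0, 5, 16, 21, 23, -9]
R4 ← R4 − (1/6)·R1: [0, 17/6, 46/3, 15/2, 23/2, -7/3]
R5 ← R5 + (4/3)·R1: [0, -26/3, 52/3, -20, -24, -1/3]
R3 ← R3 − (30/19)·R2: [0, 0, -796/19, 1884/19, 662/19, -1441/19]
R4 ← R4 − (17/19)·R2: [0, 0, -332/19, 984/19, 346/19, -764/19]
R5 ← R5 + (52/19)·R2: [0, 0, 2236/19, -2954/19, -846/19, 2195/19]
R4 ← R4 − (83/199)·R3: [0, 0, 0, 2076/199, 732/199, -1707/199]
R5 ← R5 + (559/199)·R3: [0, 0, 0, 24490/199, 10616/199, -19406/199]
R5 ← R5 − (12245/1038)·R4: [0, 0, 0, 0, 1722/173, 1271/346]
5 nonzero rows, so the 5 vectors span a space of dimension 5.
Since 5 = 5, the vectors are linearly independent.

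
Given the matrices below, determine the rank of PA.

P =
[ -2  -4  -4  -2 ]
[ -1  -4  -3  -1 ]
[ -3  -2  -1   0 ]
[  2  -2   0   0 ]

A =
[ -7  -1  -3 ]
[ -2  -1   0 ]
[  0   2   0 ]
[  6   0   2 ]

3

First compute PA:
[[ 10,  -2,   2],
 [  9,  -1,   1],
 [ 25,   3,   9],
 [-10,   0,  -6]]
Now row reduce the product.
R2 ← R2 − (9/10)·R1: [0, 4/5, -4/5]
R3 ← R3 − (5/2)·R1: [0, 8, 4]
R4 ← R4 + R1: [0, -2, -4]
R3 ← R3 − (10)·R2: [0, 0, 12]
R4 ← R4 + (5/2)·R2: [0, 0, -6]
R4 ← R4 + (1/2)·R3: [0, 0, 0]
3 nonzero rows, so rank(PA) = 3.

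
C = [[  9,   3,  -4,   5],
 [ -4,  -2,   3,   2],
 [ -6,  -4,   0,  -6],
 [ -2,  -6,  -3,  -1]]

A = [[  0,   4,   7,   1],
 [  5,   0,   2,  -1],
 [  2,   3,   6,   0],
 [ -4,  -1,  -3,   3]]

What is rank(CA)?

First compute CA:
[[-13,  19,  30,  21],
 [-12,  -9, -20,   4],
 [  4, -18, -32, -20],
 [-32, -16, -41,   1]]
Now row reduce the product.
R2 ← R2 − (12/13)·R1: [0, -345/13, -620/13, -200/13]
R3 ← R3 + (4/13)·R1: [0, -158/13, -296/13, -176/13]
R4 ← R4 − (32/13)·R1: [0, -816/13, -1493/13, -659/13]
R3 ← R3 − (158/345)·R2: [0, 0, -64/69, -448/69]
R4 ← R4 − (272/115)·R2: [0, 0, -47/23, -329/23]
R4 ← R4 − (141/64)·R3: [0, 0, 0, 0]
3 nonzero rows, so rank(CA) = 3.

3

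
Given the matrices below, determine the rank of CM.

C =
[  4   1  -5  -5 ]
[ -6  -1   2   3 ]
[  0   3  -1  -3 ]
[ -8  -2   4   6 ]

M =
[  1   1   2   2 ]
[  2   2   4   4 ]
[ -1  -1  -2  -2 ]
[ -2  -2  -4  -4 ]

1

First compute CM:
[[ 21,  21,  42,  42],
 [-16, -16, -32, -32],
 [ 13,  13,  26,  26],
 [-28, -28, -56, -56]]
Now row reduce the product.
R2 ← R2 + (16/21)·R1: [0, 0, 0, 0]
R3 ← R3 − (13/21)·R1: [0, 0, 0, 0]
R4 ← R4 + (4/3)·R1: [0, 0, 0, 0]
1 nonzero row, so rank(CM) = 1.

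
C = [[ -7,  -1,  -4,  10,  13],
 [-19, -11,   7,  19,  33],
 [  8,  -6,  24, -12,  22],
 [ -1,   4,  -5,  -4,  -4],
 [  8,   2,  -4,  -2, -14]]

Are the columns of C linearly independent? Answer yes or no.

Row reduce C to echelon form.
R2 ← R2 − (19/7)·R1: [0, -58/7, 125/7, -57/7, -16/7]
R3 ← R3 + (8/7)·R1: [0, -50/7, 136/7, -4/7, 258/7]
R4 ← R4 − (1/7)·R1: [0, 29/7, -31/7, -38/7, -41/7]
R5 ← R5 + (8/7)·R1: [0, 6/7, -60/7, 66/7, 6/7]
R3 ← R3 − (25/29)·R2: [0, 0, 117/29, 187/29, 1126/29]
R4 ← R4 + (1/2)·R2: [0, 0, 9/2, -19/2, -7]
R5 ← R5 + (3/29)·R2: [0, 0, -195/29, 249/29, 18/29]
R4 ← R4 − (29/26)·R3: [0, 0, 0, -217/13, -654/13]
R5 ← R5 + (5/3)·R3: [0, 0, 0, 58/3, 196/3]
R5 ← R5 + (754/651)·R4: [0, 0, 0, 0, 4600/651]
5 pivots among 5 columns.
Every column is a pivot column, so the columns are linearly independent.

yes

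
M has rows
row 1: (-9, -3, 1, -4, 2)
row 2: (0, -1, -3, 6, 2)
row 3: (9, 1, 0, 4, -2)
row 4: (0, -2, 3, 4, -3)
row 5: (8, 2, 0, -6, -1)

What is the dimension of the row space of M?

5

Row reduce to echelon form.
R3 ← R3 + R1: [0, -2, 1, 0, 0]
R5 ← R5 + (8/9)·R1: [0, -2/3, 8/9, -86/9, 7/9]
R3 ← R3 − (2)·R2: [0, 0, 7, -12, -4]
R4 ← R4 − (2)·R2: [0, 0, 9, -8, -7]
R5 ← R5 − (2/3)·R2: [0, 0, 26/9, -122/9, -5/9]
R4 ← R4 − (9/7)·R3: [0, 0, 0, 52/7, -13/7]
R5 ← R5 − (26/63)·R3: [0, 0, 0, -542/63, 23/21]
R5 ← R5 + (271/234)·R4: [0, 0, 0, 0, -19/18]
Echelon form has 5 nonzero rows, so rank(M) = 5.
The row space has dimension equal to the rank: 5.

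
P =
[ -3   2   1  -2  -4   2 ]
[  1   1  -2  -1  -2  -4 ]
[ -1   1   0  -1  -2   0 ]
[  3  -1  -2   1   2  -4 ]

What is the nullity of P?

Row reduce to echelon form.
R2 ← R2 + (1/3)·R1: [0, 5/3, -5/3, -5/3, -10/3, -10/3]
R3 ← R3 − (1/3)·R1: [0, 1/3, -1/3, -1/3, -2/3, -2/3]
R4 ← R4 + R1: [0, 1, -1, -1, -2, -2]
R3 ← R3 − (1/5)·R2: [0, 0, 0, 0, 0, 0]
R4 ← R4 − (3/5)·R2: [0, 0, 0, 0, 0, 0]
2 nonzero rows, so rank(P) = 2.
P has 6 columns; by rank–nullity, nullity = 6 − 2 = 4.

4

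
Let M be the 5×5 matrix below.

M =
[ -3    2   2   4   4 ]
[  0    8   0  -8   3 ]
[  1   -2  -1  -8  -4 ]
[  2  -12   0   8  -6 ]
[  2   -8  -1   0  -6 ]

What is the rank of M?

4

Row reduce to echelon form.
R3 ← R3 + (1/3)·R1: [0, -4/3, -1/3, -20/3, -8/3]
R4 ← R4 + (2/3)·R1: [0, -32/3, 4/3, 32/3, -10/3]
R5 ← R5 + (2/3)·R1: [0, -20/3, 1/3, 8/3, -10/3]
R3 ← R3 + (1/6)·R2: [0, 0, -1/3, -8, -13/6]
R4 ← R4 + (4/3)·R2: [0, 0, 4/3, 0, 2/3]
R5 ← R5 + (5/6)·R2: [0, 0, 1/3, -4, -5/6]
R4 ← R4 + (4)·R3: [0, 0, 0, -32, -8]
R5 ← R5 + R3: [0, 0, 0, -12, -3]
R5 ← R5 − (3/8)·R4: [0, 0, 0, 0, 0]
Echelon form has 4 nonzero rows, so rank(M) = 4.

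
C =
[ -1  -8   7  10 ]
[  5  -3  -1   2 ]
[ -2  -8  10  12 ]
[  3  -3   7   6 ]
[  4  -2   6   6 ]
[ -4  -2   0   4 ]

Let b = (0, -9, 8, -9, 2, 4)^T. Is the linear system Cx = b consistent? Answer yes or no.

no

Row reduce the augmented matrix [C | b].
R2 ← R2 + (5)·R1: [0, -43, 34, 52, -9]
R3 ← R3 − (2)·R1: [0, 8, -4, -8, 8]
R4 ← R4 + (3)·R1: [0, -27, 28, 36, -9]
R5 ← R5 + (4)·R1: [0, -34, 34, 46, 2]
R6 ← R6 − (4)·R1: [0, 30, -28, -36, 4]
R3 ← R3 + (8/43)·R2: [0, 0, 100/43, 72/43, 272/43]
R4 ← R4 − (27/43)·R2: [0, 0, 286/43, 144/43, -144/43]
R5 ← R5 − (34/43)·R2: [0, 0, 306/43, 210/43, 392/43]
R6 ← R6 + (30/43)·R2: [0, 0, -184/43, 12/43, -98/43]
R4 ← R4 − (143/50)·R3: [0, 0, 0, -36/25, -536/25]
R5 ← R5 − (153/50)·R3: [0, 0, 0, -6/25, -256/25]
R6 ← R6 + (46/25)·R3: [0, 0, 0, 84/25, 234/25]
R5 ← R5 − (1/6)·R4: [0, 0, 0, 0, -20/3]
R6 ← R6 + (7/3)·R4: [0, 0, 0, 0, -122/3]
R6 ← R6 − (61/10)·R5: [0, 0, 0, 0, 0]
The echelon form has 5 nonzero rows; the last pivot sits in the augmented column, so rank(C) = 4 but rank([C|b]) = 5.
Since the ranks differ, the system is inconsistent.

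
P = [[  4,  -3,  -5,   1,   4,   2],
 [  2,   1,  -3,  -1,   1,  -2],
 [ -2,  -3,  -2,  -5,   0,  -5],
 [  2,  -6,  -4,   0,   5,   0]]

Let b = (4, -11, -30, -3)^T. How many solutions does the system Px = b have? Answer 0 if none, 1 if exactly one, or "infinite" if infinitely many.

Row reduce the augmented matrix [P | b].
R2 ← R2 − (1/2)·R1: [0, 5/2, -1/2, -3/2, -1, -3, -13]
R3 ← R3 + (1/2)·R1: [0, -9/2, -9/2, -9/2, 2, -4, -28]
R4 ← R4 − (1/2)·R1: [0, -9/2, -3/2, -1/2, 3, -1, -5]
R3 ← R3 + (9/5)·R2: [0, 0, -27/5, -36/5, 1/5, -47/5, -257/5]
R4 ← R4 + (9/5)·R2: [0, 0, -12/5, -16/5, 6/5, -32/5, -142/5]
R4 ← R4 − (4/9)·R3: [0, 0, 0, 0, 10/9, -20/9, -50/9]
The echelon form has 4 nonzero rows, and every pivot lies in the first 6 columns, so rank(P) = rank([P|b]) = 4.
The system is consistent.
rank = 4 < 6 unknowns, so there are infinitely many solutions.

infinite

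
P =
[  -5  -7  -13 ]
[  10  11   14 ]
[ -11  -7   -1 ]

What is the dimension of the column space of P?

3

Row reduce to echelon form.
R2 ← R2 + (2)·R1: [0, -3, -12]
R3 ← R3 − (11/5)·R1: [0, 42/5, 138/5]
R3 ← R3 + (14/5)·R2: [0, 0, -6]
Echelon form has 3 nonzero rows, so rank(P) = 3.
The column space has dimension equal to the rank: 3.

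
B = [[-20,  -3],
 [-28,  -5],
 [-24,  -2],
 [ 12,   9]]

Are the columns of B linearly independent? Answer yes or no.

Row reduce B to echelon form.
R2 ← R2 − (7/5)·R1: [0, -4/5]
R3 ← R3 − (6/5)·R1: [0, 8/5]
R4 ← R4 + (3/5)·R1: [0, 36/5]
R3 ← R3 + (2)·R2: [0, 0]
R4 ← R4 + (9)·R2: [0, 0]
2 pivots among 2 columns.
Every column is a pivot column, so the columns are linearly independent.

yes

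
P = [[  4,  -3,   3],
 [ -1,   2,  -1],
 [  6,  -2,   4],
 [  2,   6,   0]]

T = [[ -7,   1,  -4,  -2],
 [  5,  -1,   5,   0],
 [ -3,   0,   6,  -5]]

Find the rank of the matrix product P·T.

First compute PT:
[[-52,   7, -13, -23],
 [ 20,  -3,   8,   7],
 [-64,   8, -10, -32],
 [ 16,  -4,  22,  -4]]
Now row reduce the product.
R2 ← R2 + (5/13)·R1: [0, -4/13, 3, -24/13]
R3 ← R3 − (16/13)·R1: [0, -8/13, 6, -48/13]
R4 ← R4 + (4/13)·R1: [0, -24/13, 18, -144/13]
R3 ← R3 − (2)·R2: [0, 0, 0, 0]
R4 ← R4 − (6)·R2: [0, 0, 0, 0]
2 nonzero rows, so rank(PT) = 2.

2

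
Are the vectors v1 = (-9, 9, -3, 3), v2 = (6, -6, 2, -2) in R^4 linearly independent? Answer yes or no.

no

Form the matrix with these vectors as rows and row reduce.
R2 ← R2 + (2/3)·R1: [0, 0, 0, 0]
1 nonzero row, so the 2 vectors span a space of dimension 1.
Since 1 < 2, the vectors are linearly dependent.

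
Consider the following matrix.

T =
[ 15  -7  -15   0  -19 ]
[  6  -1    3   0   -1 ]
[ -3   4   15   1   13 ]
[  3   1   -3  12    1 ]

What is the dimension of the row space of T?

Row reduce to echelon form.
R2 ← R2 − (2/5)·R1: [0, 9/5, 9, 0, 33/5]
R3 ← R3 + (1/5)·R1: [0, 13/5, 12, 1, 46/5]
R4 ← R4 − (1/5)·R1: [0, 12/5, 0, 12, 24/5]
R3 ← R3 − (13/9)·R2: [0, 0, -1, 1, -1/3]
R4 ← R4 − (4/3)·R2: [0, 0, -12, 12, -4]
R4 ← R4 − (12)·R3: [0, 0, 0, 0, 0]
Echelon form has 3 nonzero rows, so rank(T) = 3.
The row space has dimension equal to the rank: 3.

3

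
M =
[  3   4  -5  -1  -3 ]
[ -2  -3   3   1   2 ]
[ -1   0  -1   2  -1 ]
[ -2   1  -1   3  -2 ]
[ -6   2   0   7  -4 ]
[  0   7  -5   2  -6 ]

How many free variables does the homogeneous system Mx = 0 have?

Row reduce to echelon form.
R2 ← R2 + (2/3)·R1: [0, -1/3, -1/3, 1/3, 0]
R3 ← R3 + (1/3)·R1: [0, 4/3, -8/3, 5/3, -2]
R4 ← R4 + (2/3)·R1: [0, 11/3, -13/3, 7/3, -4]
R5 ← R5 + (2)·R1: [0, 10, -10, 5, -10]
R3 ← R3 + (4)·R2: [0, 0, -4, 3, -2]
R4 ← R4 + (11)·R2: [0, 0, -8, 6, -4]
R5 ← R5 + (30)·R2: [0, 0, -20, 15, -10]
R6 ← R6 + (21)·R2: [0, 0, -12, 9, -6]
R4 ← R4 − (2)·R3: [0, 0, 0, 0, 0]
R5 ← R5 − (5)·R3: [0, 0, 0, 0, 0]
R6 ← R6 − (3)·R3: [0, 0, 0, 0, 0]
3 nonzero rows, so rank(M) = 3.
M has 5 columns; by rank–nullity, nullity = 5 − 3 = 2.

2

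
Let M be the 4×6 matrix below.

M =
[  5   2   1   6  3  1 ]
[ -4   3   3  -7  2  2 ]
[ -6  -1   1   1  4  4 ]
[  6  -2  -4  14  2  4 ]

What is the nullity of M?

Row reduce to echelon form.
R2 ← R2 + (4/5)·R1: [0, 23/5, 19/5, -11/5, 22/5, 14/5]
R3 ← R3 + (6/5)·R1: [0, 7/5, 11/5, 41/5, 38/5, 26/5]
R4 ← R4 − (6/5)·R1: [0, -22/5, -26/5, 34/5, -8/5, 14/5]
R3 ← R3 − (7/23)·R2: [0, 0, 24/23, 204/23, 144/23, 100/23]
R4 ← R4 + (22/23)·R2: [0, 0, -36/23, 108/23, 60/23, 126/23]
R4 ← R4 + (3/2)·R3: [0, 0, 0, 18, 12, 12]
4 nonzero rows, so rank(M) = 4.
M has 6 columns; by rank–nullity, nullity = 6 − 4 = 2.

2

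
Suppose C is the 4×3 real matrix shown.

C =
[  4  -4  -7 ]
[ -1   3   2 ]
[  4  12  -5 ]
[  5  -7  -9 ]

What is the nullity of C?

1

Row reduce to echelon form.
R2 ← R2 + (1/4)·R1: [0, 2, 1/4]
R3 ← R3 − R1: [0, 16, 2]
R4 ← R4 − (5/4)·R1: [0, -2, -1/4]
R3 ← R3 − (8)·R2: [0, 0, 0]
R4 ← R4 + R2: [0, 0, 0]
2 nonzero rows, so rank(C) = 2.
C has 3 columns; by rank–nullity, nullity = 3 − 2 = 1.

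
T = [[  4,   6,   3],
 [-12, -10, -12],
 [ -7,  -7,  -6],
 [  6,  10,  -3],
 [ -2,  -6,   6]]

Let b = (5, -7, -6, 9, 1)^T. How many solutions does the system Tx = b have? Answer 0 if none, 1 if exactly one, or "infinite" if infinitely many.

0

Row reduce the augmented matrix [T | b].
R2 ← R2 + (3)·R1: [0, 8, -3, 8]
R3 ← R3 + (7/4)·R1: [0, 7/2, -3/4, 11/4]
R4 ← R4 − (3/2)·R1: [0, 1, -15/2, 3/2]
R5 ← R5 + (1/2)·R1: [0, -3, 15/2, 7/2]
R3 ← R3 − (7/16)·R2: [0, 0, 9/16, -3/4]
R4 ← R4 − (1/8)·R2: [0, 0, -57/8, 1/2]
R5 ← R5 + (3/8)·R2: [0, 0, 51/8, 13/2]
R4 ← R4 + (38/3)·R3: [0, 0, 0, -9]
R5 ← R5 − (34/3)·R3: [0, 0, 0, 15]
R5 ← R5 + (5/3)·R4: [0, 0, 0, 0]
The echelon form has 4 nonzero rows; the last pivot sits in the augmented column, so rank(T) = 3 but rank([T|b]) = 4.
Since the ranks differ, the system is inconsistent.
It has no solutions.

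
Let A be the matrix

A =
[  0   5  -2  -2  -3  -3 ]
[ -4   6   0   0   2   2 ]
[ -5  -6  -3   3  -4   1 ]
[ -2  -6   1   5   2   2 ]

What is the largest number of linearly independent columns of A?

4

Row reduce to echelon form.
Swap R1 ↔ R2
R3 ← R3 − (5/4)·R1: [0, -27/2, -3, 3, -13/2, -3/2]
R4 ← R4 − (1/2)·R1: [0, -9, 1, 5, 1, 1]
R3 ← R3 + (27/10)·R2: [0, 0, -42/5, -12/5, -73/5, -48/5]
R4 ← R4 + (9/5)·R2: [0, 0, -13/5, 7/5, -22/5, -22/5]
R4 ← R4 − (13/42)·R3: [0, 0, 0, 15/7, 5/42, -10/7]
Echelon form has 4 nonzero rows, so rank(A) = 4.
The rank gives the maximum number of linearly independent columns: 4.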